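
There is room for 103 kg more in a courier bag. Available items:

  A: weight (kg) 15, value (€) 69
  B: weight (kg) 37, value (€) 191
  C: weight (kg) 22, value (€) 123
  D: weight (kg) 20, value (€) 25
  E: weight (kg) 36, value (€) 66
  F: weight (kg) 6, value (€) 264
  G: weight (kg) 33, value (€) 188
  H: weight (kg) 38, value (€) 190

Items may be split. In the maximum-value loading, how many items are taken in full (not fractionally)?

4

Order: F (264/6=44.00) > G (188/33=5.70) > C (123/22=5.59) > B (191/37=5.16) > H (190/38=5.00) > A (69/15=4.60) > E (66/36=1.83) > D (25/20=1.25)
Fill: take F (6 @ 264) → take G (33 @ 188) → take C (22 @ 123) → take B (37 @ 191) → take 5/38 of H → 25.00; 103/103 used.
4 item(s) taken whole; one partial (take 5/38 of H).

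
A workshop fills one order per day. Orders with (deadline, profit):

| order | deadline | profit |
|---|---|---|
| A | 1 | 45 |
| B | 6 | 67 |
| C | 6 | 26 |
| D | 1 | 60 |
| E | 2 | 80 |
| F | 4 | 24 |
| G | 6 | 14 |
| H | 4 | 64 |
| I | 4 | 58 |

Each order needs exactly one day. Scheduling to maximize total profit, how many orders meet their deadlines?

Take jobs in profit order; each goes to the latest open slot no later than its deadline.
By profit: E(d2,80), B(d6,67), H(d4,64), D(d1,60), I(d4,58), A(d1,45), C(d6,26), F(d4,24), G(d6,14)
E→slot 2; B→slot 6; H→slot 4; D→slot 1; I→slot 3; A skipped; C→slot 5; F skipped; G skipped.
6 of 9 scheduled.

6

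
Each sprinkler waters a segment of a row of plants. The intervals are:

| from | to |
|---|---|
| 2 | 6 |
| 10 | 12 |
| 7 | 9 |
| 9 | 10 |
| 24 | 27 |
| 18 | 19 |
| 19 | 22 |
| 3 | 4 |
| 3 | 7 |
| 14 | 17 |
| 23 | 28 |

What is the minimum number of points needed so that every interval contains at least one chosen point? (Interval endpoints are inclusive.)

6

Process intervals by earliest right end; each time one isn't hit yet, stab at its right endpoint.
By right end: [3,4]  [2,6]  [3,7]  [7,9]  [9,10]  [10,12]  [14,17]  [18,19]  [19,22]  [24,27]  [23,28]
[3,4] uncovered → point at 4; [7,9] uncovered → point at 9; [10,12] uncovered → point at 12; [14,17] uncovered → point at 17; [18,19] uncovered → point at 19; [24,27] uncovered → point at 27.
Points: 4, 9, 12, 17, 19, 27 (6 total).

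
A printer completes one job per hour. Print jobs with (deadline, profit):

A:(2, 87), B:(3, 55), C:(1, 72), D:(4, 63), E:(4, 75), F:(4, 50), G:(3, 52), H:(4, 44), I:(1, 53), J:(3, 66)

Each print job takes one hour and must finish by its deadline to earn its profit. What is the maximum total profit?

300

By profit: A(d2,87), E(d4,75), C(d1,72), J(d3,66), D(d4,63), B(d3,55), I(d1,53), G(d3,52), F(d4,50), H(d4,44)
A→slot 2; E→slot 4; C→slot 1; J→slot 3; D skipped; B skipped; I skipped; G skipped; F skipped; H skipped.
Profit = 72 + 87 + 66 + 75 = 300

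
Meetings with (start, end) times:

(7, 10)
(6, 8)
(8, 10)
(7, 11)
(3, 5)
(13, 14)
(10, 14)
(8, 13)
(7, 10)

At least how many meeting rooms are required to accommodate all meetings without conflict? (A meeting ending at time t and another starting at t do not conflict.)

5

starts: [3, 6, 7, 7, 7, 8, 8, 10, 13]
ends:   [5, 8, 10, 10, 10, 11, 13, 14, 14]
s3→1 e5→0 s6→1 s7→2 s7→3 s7→4 e8→3 s8→4 s8→5  — peak 5.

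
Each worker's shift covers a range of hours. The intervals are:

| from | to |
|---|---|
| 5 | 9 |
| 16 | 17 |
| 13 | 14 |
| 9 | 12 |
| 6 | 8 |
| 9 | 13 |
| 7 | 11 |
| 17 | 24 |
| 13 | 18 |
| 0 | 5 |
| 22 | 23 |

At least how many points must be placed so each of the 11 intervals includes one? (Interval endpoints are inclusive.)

6

Process intervals by earliest right end; each time one isn't hit yet, stab at its right endpoint.
Sorted: [0,5] [6,8] [5,9] [7,11] [9,12] [9,13] [13,14] [16,17] [13,18] [22,23] [17,24]
{[0,5]} hit by 5; {[6,8],[5,9],[7,11]} hit by 8; {[9,12],[9,13]} hit by 12; {[13,14]} hit by 14; {[16,17],[13,18]} hit by 17; {[22,23],[17,24]} hit by 23.
Points: 5, 8, 12, 14, 17, 23 (6 total).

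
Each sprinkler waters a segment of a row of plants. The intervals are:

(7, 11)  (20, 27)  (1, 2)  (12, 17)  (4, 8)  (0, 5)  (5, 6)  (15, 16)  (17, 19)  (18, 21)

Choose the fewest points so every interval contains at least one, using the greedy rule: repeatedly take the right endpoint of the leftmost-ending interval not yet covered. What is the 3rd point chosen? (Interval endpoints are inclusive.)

Sort by right endpoint; whenever an interval is uncovered, place a point at its right end.
Sorted: [1,2] [0,5] [5,6] [4,8] [7,11] [15,16] [12,17] [17,19] [18,21] [20,27]
{[1,2],[0,5]} hit by 2; {[5,6],[4,8]} hit by 6; {[7,11]} hit by 11; {[15,16],[12,17]} hit by 16; {[17,19],[18,21]} hit by 19; {[20,27]} hit by 27.
Points: 2, 6, 11, 16, 19, 27 (6 total).

11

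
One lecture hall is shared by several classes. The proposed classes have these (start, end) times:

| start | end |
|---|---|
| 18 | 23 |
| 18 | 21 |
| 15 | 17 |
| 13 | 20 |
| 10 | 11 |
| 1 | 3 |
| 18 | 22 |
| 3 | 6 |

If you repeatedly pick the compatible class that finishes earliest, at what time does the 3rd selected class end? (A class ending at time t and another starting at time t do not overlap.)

Greedy by earliest finish: after sorting by end time, pick each interval compatible with the last pick.
Sorted by end: (1,3)  (3,6)  (10,11)  (15,17)  (13,20)  (18,21)  (18,22)  (18,23)
take (1,3); take (3,6); take (10,11); take (15,17); take (18,21); skip (18,22).
Selected: (1,3) (3,6) (10,11) (15,17) (18,21)

11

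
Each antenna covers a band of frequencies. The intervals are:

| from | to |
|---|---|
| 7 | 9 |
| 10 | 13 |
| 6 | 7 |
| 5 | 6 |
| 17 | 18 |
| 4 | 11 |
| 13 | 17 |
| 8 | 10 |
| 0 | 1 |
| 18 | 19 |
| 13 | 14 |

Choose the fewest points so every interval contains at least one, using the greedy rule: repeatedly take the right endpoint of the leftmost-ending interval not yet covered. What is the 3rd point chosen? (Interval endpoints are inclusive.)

Sorted: [0,1] [5,6] [6,7] [7,9] [8,10] [4,11] [10,13] [13,14] [13,17] [17,18] [18,19]
{[0,1]} hit by 1; {[5,6],[6,7]} hit by 6; {[7,9],[8,10],[4,11]} hit by 9; {[10,13],[13,14],[13,17]} hit by 13; {[17,18],[18,19]} hit by 18.
Points: 1, 6, 9, 13, 18 (5 total).

9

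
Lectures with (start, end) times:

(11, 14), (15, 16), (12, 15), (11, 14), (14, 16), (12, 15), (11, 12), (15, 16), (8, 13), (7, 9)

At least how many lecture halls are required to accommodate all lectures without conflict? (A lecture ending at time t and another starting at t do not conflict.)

Events (time:±→running): 7:+→1 8:+→2 9:-→1 11:+→2 11:+→3 11:+→4 12:-→3 12:+→4 12:+→5 … peak 5.

5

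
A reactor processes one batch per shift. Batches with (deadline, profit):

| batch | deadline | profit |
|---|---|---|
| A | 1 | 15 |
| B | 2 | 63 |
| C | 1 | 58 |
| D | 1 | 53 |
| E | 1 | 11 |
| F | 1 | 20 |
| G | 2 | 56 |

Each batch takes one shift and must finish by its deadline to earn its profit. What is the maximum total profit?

121

Sort by profit descending; place each in the latest free slot ≤ its deadline.
By profit: B(d2,63), C(d1,58), G(d2,56), D(d1,53), F(d1,20), A(d1,15), E(d1,11)
B→slot 2; C→slot 1; G skipped; D skipped; F skipped; A skipped; E skipped.
Profit = 58 + 63 = 121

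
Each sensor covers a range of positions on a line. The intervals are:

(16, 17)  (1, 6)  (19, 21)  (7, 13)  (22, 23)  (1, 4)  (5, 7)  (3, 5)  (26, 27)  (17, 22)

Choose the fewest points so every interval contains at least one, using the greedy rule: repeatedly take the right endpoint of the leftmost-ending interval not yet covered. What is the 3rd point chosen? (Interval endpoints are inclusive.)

Sorted: [1,4] [3,5] [1,6] [5,7] [7,13] [16,17] [19,21] [17,22] [22,23] [26,27]
{[1,4],[3,5],[1,6]} hit by 4; {[5,7],[7,13]} hit by 7; {[16,17]} hit by 17; {[19,21],[17,22]} hit by 21; {[22,23]} hit by 23; {[26,27]} hit by 27.
Points: 4, 7, 17, 21, 23, 27 (6 total).

17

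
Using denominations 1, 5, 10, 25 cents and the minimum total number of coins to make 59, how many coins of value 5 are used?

59 − 2×25→9 − 1×5→4 − 4×1→0
Count of 5: 1

1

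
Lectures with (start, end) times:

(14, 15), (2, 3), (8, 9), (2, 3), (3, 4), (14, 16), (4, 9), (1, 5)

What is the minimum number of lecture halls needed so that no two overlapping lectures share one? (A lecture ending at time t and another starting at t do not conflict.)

Count concurrent intervals with a sweep; the peak is the room count.
starts: [1, 2, 2, 3, 4, 8, 14, 14]
ends:   [3, 3, 4, 5, 9, 9, 15, 16]
s1→1 s2→2 s2→3  — peak 3.

3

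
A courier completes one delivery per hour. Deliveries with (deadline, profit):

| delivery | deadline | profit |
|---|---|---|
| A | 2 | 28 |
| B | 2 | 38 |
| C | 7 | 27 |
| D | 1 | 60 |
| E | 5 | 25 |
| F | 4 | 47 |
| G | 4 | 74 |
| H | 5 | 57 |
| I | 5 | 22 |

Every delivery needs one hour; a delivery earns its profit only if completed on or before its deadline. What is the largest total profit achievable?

Take jobs in profit order; each goes to the latest open slot no later than its deadline.
Profit order: G=74 D=60 H=57 F=47 B=38 A=28 C=27 E=25 I=22
Assign: G→slot 4, D→slot 1, H→slot 5, F→slot 3, B→slot 2, A skipped, C→slot 7, E skipped, I skipped.
Slots: [1:D] [2:B] [3:F] [4:G] [5:H] [7:C]
Profit = 60 + 38 + 47 + 74 + 57 + 27 = 303

303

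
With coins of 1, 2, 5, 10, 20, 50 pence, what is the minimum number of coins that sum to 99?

Use the largest denomination that fits, subtract, and repeat.
99 = 1×50 + 2×20 + 1×5 + 2×2
Total coins = 1 + 2 + 1 + 2 = 6

6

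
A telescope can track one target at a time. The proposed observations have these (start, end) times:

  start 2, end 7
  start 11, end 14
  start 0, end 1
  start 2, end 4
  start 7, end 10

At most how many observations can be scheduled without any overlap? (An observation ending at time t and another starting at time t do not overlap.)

Sort by end time and greedily take each interval whose start is ≥ the last chosen end.
By end time: (0,1), (2,4), (2,7), (7,10), (11,14).
Pick (0,1); next start ≥ 1 → (2,4); next start ≥ 4 → (7,10); next start ≥ 10 → (11,14).
Selected 4 observations.

4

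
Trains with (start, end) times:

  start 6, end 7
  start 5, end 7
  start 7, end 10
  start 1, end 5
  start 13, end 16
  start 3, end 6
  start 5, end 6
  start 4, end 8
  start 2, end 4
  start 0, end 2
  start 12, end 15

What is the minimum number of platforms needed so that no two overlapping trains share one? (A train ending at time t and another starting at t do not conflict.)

4

Count concurrent intervals with a sweep; the peak is the room count.
Events (time:±→running): 0:+→1 1:+→2 2:-→1 2:+→2 3:+→3 4:-→2 4:+→3 5:-→2 5:+→3 5:+→4 … peak 4.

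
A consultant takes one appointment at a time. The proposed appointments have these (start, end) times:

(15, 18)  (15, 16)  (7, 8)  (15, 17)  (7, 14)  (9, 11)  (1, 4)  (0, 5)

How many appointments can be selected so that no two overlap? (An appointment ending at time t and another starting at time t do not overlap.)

By end time: (1,4), (0,5), (7,8), (9,11), (7,14), (15,16), (15,17), (15,18).
Pick (1,4); next start ≥ 4 → (7,8); next start ≥ 8 → (9,11); next start ≥ 11 → (15,16).
Selected 4 appointments.

4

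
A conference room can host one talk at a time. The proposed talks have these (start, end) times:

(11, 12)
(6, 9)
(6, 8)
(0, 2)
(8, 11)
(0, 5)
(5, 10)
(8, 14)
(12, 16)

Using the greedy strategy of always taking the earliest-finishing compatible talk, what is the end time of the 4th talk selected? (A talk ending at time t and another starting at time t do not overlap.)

12

Order by finish time; keep every interval that doesn't clash with the previous kept one.
Sorted by end: (0,2)  (0,5)  (6,8)  (6,9)  (5,10)  (8,11)  (11,12)  (8,14)  (12,16)
take (0,2); skip (0,5); take (6,8); take (8,11); take (11,12); skip (8,14); take (12,16).
Selected: (0,2) (6,8) (8,11) (11,12) (12,16)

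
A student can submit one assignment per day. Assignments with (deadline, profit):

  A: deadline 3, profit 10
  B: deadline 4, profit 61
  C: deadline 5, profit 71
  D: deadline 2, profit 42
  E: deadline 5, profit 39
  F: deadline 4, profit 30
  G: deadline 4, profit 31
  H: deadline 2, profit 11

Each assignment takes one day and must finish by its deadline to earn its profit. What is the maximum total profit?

244

Take jobs in profit order; each goes to the latest open slot no later than its deadline.
By profit: C(d5,71), B(d4,61), D(d2,42), E(d5,39), G(d4,31), F(d4,30), H(d2,11), A(d3,10)
C→slot 5; B→slot 4; D→slot 2; E→slot 3; G→slot 1; F skipped; H skipped; A skipped.
Profit = 31 + 42 + 39 + 61 + 71 = 244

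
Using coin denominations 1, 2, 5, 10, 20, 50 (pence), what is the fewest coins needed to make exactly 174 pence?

174 = 3×50 + 1×20 + 2×2
Total coins = 3 + 1 + 2 = 6

6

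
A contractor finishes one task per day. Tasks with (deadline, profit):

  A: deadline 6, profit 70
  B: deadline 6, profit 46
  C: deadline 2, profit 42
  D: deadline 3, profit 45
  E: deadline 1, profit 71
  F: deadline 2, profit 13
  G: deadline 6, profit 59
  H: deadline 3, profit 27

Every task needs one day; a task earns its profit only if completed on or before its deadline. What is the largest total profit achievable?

Sort by profit descending; place each in the latest free slot ≤ its deadline.
By profit: E(d1,71), A(d6,70), G(d6,59), B(d6,46), D(d3,45), C(d2,42), H(d3,27), F(d2,13)
E→slot 1; A→slot 6; G→slot 5; B→slot 4; D→slot 3; C→slot 2; H skipped; F skipped.
Profit = 71 + 42 + 45 + 46 + 59 + 70 = 333

333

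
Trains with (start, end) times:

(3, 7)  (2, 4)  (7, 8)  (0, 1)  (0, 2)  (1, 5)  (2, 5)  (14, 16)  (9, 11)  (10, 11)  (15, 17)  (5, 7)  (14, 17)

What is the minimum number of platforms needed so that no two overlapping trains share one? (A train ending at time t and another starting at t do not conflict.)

Count concurrent intervals with a sweep; the peak is the room count.
Events (time:±→running): 0:+→1 0:+→2 1:-→1 1:+→2 2:-→1 2:+→2 2:+→3 3:+→4 … peak 4.

4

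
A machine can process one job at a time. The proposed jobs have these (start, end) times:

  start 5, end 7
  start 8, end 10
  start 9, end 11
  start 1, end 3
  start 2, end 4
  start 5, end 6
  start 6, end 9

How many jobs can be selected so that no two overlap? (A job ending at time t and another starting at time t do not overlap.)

4

Sort by end time and greedily take each interval whose start is ≥ the last chosen end.
Sorted by end: (1,3)  (2,4)  (5,6)  (5,7)  (6,9)  (8,10)  (9,11)
take (1,3); take (5,6); take (6,9); take (9,11).
Selected 4 jobs.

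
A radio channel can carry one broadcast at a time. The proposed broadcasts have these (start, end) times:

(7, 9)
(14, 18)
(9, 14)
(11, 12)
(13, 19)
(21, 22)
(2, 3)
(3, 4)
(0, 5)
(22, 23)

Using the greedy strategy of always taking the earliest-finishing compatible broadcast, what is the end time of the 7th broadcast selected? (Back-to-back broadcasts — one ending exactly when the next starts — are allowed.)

23

Greedy by earliest finish: after sorting by end time, pick each interval compatible with the last pick.
Sorted by end: (2,3)  (3,4)  (0,5)  (7,9)  (11,12)  (9,14)  (14,18)  (13,19)  (21,22)  (22,23)
take (2,3); take (3,4); take (7,9); take (11,12); skip (9,14); take (14,18); take (21,22); take (22,23).
Selected: (2,3) (3,4) (7,9) (11,12) (14,18) (21,22) (22,23)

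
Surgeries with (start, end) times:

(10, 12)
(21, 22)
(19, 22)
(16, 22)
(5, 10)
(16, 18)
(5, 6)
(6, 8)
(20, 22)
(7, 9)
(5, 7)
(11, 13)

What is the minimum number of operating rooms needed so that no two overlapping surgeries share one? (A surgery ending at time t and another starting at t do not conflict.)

4

Events (time:±→running): 5:+→1 5:+→2 5:+→3 6:-→2 6:+→3 7:-→2 7:+→3 8:-→2 9:-→1 10:-→0 10:+→1 11:+→2 12:-→1 13:-→0 16:+→1 16:+→2 18:-→1 19:+→2 20:+→3 21:+→4 … peak 4.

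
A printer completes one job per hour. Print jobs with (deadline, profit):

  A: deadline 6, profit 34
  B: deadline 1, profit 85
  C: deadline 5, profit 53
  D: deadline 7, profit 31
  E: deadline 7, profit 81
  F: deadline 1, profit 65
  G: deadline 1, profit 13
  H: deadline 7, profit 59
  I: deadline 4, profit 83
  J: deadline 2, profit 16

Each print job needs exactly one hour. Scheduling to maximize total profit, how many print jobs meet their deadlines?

Sort by profit descending; place each in the latest free slot ≤ its deadline.
Profit order: B=85 I=83 E=81 F=65 H=59 C=53 A=34 D=31 J=16 G=13
Assign: B→slot 1, I→slot 4, E→slot 7, F skipped, H→slot 6, C→slot 5, A→slot 3, D→slot 2, J skipped, G skipped.
Slots: [1:B] [2:D] [3:A] [4:I] [5:C] [6:H] [7:E]
7 of 10 scheduled.

7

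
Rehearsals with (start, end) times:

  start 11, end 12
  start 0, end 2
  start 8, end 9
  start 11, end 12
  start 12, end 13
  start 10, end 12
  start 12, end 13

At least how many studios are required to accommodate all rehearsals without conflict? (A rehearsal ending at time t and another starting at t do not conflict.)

The answer is the maximum number of intervals overlapping at any instant.
starts: [0, 8, 10, 11, 11, 12, 12]
ends:   [2, 9, 12, 12, 12, 13, 13]
s0→1 e2→0 s8→1 e9→0 s10→1 s11→2 s11→3  — peak 3.

3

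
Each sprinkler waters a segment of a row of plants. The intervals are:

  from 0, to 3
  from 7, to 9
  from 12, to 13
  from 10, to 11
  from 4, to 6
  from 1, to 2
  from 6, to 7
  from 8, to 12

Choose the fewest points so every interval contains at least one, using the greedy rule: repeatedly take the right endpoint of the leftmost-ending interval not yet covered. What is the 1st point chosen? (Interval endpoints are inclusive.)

2

Process intervals by earliest right end; each time one isn't hit yet, stab at its right endpoint.
Sorted: [1,2] [0,3] [4,6] [6,7] [7,9] [10,11] [8,12] [12,13]
{[1,2],[0,3]} hit by 2; {[4,6],[6,7]} hit by 6; {[7,9]} hit by 9; {[10,11],[8,12]} hit by 11; {[12,13]} hit by 13.
Points: 2, 6, 9, 11, 13 (5 total).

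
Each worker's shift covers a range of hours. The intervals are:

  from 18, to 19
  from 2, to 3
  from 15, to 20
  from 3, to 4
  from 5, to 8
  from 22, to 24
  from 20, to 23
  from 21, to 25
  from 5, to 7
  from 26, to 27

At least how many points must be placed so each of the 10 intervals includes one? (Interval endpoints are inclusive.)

Sort by right endpoint; whenever an interval is uncovered, place a point at its right end.
Sorted: [2,3] [3,4] [5,7] [5,8] [18,19] [15,20] [20,23] [22,24] [21,25] [26,27]
{[2,3],[3,4]} hit by 3; {[5,7],[5,8]} hit by 7; {[18,19],[15,20]} hit by 19; {[20,23],[22,24],[21,25]} hit by 23; {[26,27]} hit by 27.
Points: 3, 7, 19, 23, 27 (5 total).

5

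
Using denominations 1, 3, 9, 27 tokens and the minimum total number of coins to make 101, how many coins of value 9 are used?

Use the largest denomination that fits, subtract, and repeat.
101 = 3×27 + 2×9 + 2×1
Count of 9: 2

2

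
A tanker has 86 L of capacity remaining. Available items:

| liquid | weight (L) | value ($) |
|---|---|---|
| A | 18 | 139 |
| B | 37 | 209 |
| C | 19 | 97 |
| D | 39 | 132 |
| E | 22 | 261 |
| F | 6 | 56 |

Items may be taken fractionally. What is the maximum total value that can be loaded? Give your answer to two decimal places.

680.32

Sort by value per unit weight and fill in that order.
Order: E (261/22=11.86) > F (56/6=9.33) > A (139/18=7.72) > B (209/37=5.65) > C (97/19=5.11) > D (132/39=3.38)
Fill: take E (22 @ 261) → take F (6 @ 56) → take A (18 @ 139) → take B (37 @ 209) → take 3/19 of C → 15.32; 86/86 used.
Total value = 680.32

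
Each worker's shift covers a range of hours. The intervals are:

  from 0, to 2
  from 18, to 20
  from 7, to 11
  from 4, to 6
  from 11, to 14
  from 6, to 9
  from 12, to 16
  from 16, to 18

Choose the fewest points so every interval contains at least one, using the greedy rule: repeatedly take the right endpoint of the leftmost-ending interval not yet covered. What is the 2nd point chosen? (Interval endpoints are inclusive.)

6

By right end: [0,2]  [4,6]  [6,9]  [7,11]  [11,14]  [12,16]  [16,18]  [18,20]
[0,2] uncovered → point at 2; [4,6] uncovered → point at 6; [7,11] uncovered → point at 11; [12,16] uncovered → point at 16; [18,20] uncovered → point at 20.
Points: 2, 6, 11, 16, 20 (5 total).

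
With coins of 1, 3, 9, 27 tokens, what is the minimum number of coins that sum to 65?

5

65 = 2×27 + 1×9 + 2×1
Total coins = 2 + 1 + 2 = 5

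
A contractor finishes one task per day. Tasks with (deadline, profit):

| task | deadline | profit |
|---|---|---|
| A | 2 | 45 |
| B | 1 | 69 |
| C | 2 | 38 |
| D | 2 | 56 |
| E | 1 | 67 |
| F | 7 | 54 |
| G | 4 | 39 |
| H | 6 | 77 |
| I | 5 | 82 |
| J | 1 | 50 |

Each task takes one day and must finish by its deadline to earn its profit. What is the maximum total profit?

377

By profit: I(d5,82), H(d6,77), B(d1,69), E(d1,67), D(d2,56), F(d7,54), J(d1,50), A(d2,45), G(d4,39), C(d2,38)
I→slot 5; H→slot 6; B→slot 1; E skipped; D→slot 2; F→slot 7; J skipped; A skipped; G→slot 4; C skipped.
Profit = 69 + 56 + 39 + 82 + 77 + 54 = 377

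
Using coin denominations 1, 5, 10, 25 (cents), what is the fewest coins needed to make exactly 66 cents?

5

66 = 2×25 + 1×10 + 1×5 + 1×1
Total coins = 2 + 1 + 1 + 1 = 5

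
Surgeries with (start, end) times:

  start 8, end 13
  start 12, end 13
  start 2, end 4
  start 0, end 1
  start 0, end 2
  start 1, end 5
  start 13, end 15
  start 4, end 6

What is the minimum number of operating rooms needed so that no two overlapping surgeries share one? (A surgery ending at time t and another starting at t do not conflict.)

The answer is the maximum number of intervals overlapping at any instant.
starts: [0, 0, 1, 2, 4, 8, 12, 13]
ends:   [1, 2, 4, 5, 6, 13, 13, 15]
s0→1 s0→2  — peak 2.

2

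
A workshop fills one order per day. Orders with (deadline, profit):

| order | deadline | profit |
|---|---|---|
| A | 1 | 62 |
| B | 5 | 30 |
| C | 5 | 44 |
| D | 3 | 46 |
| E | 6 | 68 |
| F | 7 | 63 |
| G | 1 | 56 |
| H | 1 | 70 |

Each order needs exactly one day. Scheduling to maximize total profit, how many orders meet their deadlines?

6

Sort by profit descending; place each in the latest free slot ≤ its deadline.
Profit order: H=70 E=68 F=63 A=62 G=56 D=46 C=44 B=30
Assign: H→slot 1, E→slot 6, F→slot 7, A skipped, G skipped, D→slot 3, C→slot 5, B→slot 4.
Slots: [1:H] [3:D] [4:B] [5:C] [6:E] [7:F]
6 of 8 scheduled.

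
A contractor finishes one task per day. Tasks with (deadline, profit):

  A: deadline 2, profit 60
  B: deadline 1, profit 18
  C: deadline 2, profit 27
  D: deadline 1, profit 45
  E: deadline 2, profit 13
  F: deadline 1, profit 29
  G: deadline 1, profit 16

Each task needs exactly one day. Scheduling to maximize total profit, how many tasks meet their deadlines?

2

By profit: A(d2,60), D(d1,45), F(d1,29), C(d2,27), B(d1,18), G(d1,16), E(d2,13)
A→slot 2; D→slot 1; F skipped; C skipped; B skipped; G skipped; E skipped.
2 of 7 scheduled.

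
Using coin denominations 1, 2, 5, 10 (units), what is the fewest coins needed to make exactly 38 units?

38 − 3×10→8 − 1×5→3 − 1×2→1 − 1×1→0
Total coins = 3 + 1 + 1 + 1 = 6

6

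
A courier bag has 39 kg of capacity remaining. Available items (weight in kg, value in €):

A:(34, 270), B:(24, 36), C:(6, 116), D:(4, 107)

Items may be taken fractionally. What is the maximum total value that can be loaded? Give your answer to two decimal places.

453.29

Ratios (sorted): D 26.75, C 19.33, A 7.94, B 1.50
take D (4 @ 107); take C (6 @ 116); take 29/34 of A → 230.29. Capacity used 39/39.
Total value = 453.29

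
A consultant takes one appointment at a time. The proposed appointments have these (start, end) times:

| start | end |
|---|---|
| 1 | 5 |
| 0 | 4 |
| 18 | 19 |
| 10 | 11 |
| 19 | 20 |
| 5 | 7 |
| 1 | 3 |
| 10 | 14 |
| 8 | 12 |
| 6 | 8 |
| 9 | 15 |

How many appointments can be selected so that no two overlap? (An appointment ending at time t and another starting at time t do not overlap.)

5

By end time: (1,3), (0,4), (1,5), (5,7), (6,8), (10,11), (8,12), (10,14), (9,15), (18,19), (19,20).
Pick (1,3); next start ≥ 3 → (5,7); next start ≥ 7 → (10,11); next start ≥ 11 → (18,19); next start ≥ 19 → (19,20).
Selected 5 appointments.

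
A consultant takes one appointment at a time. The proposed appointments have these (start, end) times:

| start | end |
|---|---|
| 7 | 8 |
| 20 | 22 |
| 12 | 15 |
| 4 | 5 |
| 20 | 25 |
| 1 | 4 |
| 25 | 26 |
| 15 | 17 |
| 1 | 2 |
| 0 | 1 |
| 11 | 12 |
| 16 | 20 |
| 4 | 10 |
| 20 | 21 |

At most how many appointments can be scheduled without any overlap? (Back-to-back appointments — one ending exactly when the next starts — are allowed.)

Sorted by end: (0,1)  (1,2)  (1,4)  (4,5)  (7,8)  (4,10)  (11,12)  (12,15)  (15,17)  (16,20)  (20,21)  (20,22)  (20,25)  (25,26)
take (0,1); take (1,2); take (4,5); take (7,8); skip (4,10); take (11,12); take (12,15); take (15,17); take (20,21); skip (20,25); take (25,26).
Selected 9 appointments.

9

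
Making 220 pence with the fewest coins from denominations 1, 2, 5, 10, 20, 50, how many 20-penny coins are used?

Use the largest denomination that fits, subtract, and repeat.
220 − 4×50→20 − 1×20→0
Count of 20: 1

1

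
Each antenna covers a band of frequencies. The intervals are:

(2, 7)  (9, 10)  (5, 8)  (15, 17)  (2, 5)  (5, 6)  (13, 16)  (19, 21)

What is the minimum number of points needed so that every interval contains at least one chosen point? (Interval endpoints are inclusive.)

4

By right end: [2,5]  [5,6]  [2,7]  [5,8]  [9,10]  [13,16]  [15,17]  [19,21]
[2,5] uncovered → point at 5; [9,10] uncovered → point at 10; [13,16] uncovered → point at 16; [19,21] uncovered → point at 21.
Points: 5, 10, 16, 21 (4 total).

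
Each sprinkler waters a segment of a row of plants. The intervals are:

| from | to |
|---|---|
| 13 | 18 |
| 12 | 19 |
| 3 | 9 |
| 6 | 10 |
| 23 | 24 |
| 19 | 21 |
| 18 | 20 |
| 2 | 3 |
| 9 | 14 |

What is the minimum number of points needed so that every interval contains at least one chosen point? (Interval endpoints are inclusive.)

5

Process intervals by earliest right end; each time one isn't hit yet, stab at its right endpoint.
Sorted: [2,3] [3,9] [6,10] [9,14] [13,18] [12,19] [18,20] [19,21] [23,24]
{[2,3],[3,9]} hit by 3; {[6,10],[9,14]} hit by 10; {[13,18],[12,19],[18,20]} hit by 18; {[19,21]} hit by 21; {[23,24]} hit by 24.
Points: 3, 10, 18, 21, 24 (5 total).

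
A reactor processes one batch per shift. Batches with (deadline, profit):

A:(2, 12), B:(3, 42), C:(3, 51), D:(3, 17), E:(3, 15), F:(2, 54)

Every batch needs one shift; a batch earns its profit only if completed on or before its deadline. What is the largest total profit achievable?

Take jobs in profit order; each goes to the latest open slot no later than its deadline.
Profit order: F=54 C=51 B=42 D=17 E=15 A=12
Assign: F→slot 2, C→slot 3, B→slot 1, D skipped, E skipped, A skipped.
Slots: [1:B] [2:F] [3:C]
Profit = 42 + 54 + 51 = 147

147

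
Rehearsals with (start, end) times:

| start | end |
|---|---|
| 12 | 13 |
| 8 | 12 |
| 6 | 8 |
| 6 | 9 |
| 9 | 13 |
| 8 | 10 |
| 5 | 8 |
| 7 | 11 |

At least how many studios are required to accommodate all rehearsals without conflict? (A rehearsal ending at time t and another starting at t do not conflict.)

4

starts: [5, 6, 6, 7, 8, 8, 9, 12]
ends:   [8, 8, 9, 10, 11, 12, 13, 13]
s5→1 s6→2 s6→3 s7→4  — peak 4.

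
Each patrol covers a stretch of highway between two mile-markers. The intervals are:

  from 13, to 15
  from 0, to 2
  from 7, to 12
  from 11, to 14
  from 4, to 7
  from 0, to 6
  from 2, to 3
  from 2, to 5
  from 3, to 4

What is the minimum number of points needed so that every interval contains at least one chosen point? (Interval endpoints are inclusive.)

Sort by right endpoint; whenever an interval is uncovered, place a point at its right end.
By right end: [0,2]  [2,3]  [3,4]  [2,5]  [0,6]  [4,7]  [7,12]  [11,14]  [13,15]
[0,2] uncovered → point at 2; [3,4] uncovered → point at 4; [7,12] uncovered → point at 12; [13,15] uncovered → point at 15.
Points: 2, 4, 12, 15 (4 total).

4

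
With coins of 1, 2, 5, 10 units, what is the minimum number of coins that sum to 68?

9

68 − 6×10→8 − 1×5→3 − 1×2→1 − 1×1→0
Total coins = 6 + 1 + 1 + 1 = 9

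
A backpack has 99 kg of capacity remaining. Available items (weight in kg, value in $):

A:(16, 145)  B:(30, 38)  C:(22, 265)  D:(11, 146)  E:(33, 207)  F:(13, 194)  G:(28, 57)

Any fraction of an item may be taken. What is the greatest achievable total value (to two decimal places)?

965.14

Sort by value per unit weight and fill in that order.
Ratios (sorted): F 14.92, D 13.27, C 12.05, A 9.06, E 6.27, G 2.04, B 1.27
take F (13 @ 194); take D (11 @ 146); take C (22 @ 265); take A (16 @ 145); take E (33 @ 207); take 4/28 of G → 8.14. Capacity used 99/99.
Total value = 965.14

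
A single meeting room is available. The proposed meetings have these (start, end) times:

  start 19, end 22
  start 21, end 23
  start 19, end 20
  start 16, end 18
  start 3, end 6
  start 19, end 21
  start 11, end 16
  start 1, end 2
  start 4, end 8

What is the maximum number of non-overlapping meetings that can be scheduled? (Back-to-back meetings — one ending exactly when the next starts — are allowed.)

Sort by end time and greedily take each interval whose start is ≥ the last chosen end.
By end time: (1,2), (3,6), (4,8), (11,16), (16,18), (19,20), (19,21), (19,22), (21,23).
Pick (1,2); next start ≥ 2 → (3,6); next start ≥ 6 → (11,16); next start ≥ 16 → (16,18); next start ≥ 18 → (19,20); next start ≥ 20 → (21,23).
Selected 6 meetings.

6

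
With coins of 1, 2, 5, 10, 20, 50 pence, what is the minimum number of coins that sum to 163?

6

Greedy: take as many of the largest coin as possible, then repeat with the remainder.
163 = 3×50 + 1×10 + 1×2 + 1×1
Total coins = 3 + 1 + 1 + 1 = 6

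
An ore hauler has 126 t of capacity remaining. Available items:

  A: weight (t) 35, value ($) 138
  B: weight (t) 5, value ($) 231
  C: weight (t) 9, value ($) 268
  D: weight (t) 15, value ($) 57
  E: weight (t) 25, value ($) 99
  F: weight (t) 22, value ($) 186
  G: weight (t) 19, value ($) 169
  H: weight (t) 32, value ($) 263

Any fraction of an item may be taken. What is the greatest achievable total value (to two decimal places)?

1271.20

Sort by value per unit weight and fill in that order.
Order: B (231/5=46.20) > C (268/9=29.78) > G (169/19=8.89) > F (186/22=8.45) > H (263/32=8.22) > E (99/25=3.96) > A (138/35=3.94) > D (57/15=3.80)
Fill: take B (5 @ 231) → take C (9 @ 268) → take G (19 @ 169) → take F (22 @ 186) → take H (32 @ 263) → take E (25 @ 99) → take 14/35 of A → 55.20; 126/126 used.
Total value = 1271.20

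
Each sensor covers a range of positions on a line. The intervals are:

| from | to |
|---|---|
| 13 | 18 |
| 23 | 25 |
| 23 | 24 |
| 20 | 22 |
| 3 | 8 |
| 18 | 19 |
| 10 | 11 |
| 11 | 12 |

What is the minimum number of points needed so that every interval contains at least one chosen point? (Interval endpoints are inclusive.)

5

Process intervals by earliest right end; each time one isn't hit yet, stab at its right endpoint.
Sorted: [3,8] [10,11] [11,12] [13,18] [18,19] [20,22] [23,24] [23,25]
{[3,8]} hit by 8; {[10,11],[11,12]} hit by 11; {[13,18],[18,19]} hit by 18; {[20,22]} hit by 22; {[23,24],[23,25]} hit by 24.
Points: 8, 11, 18, 22, 24 (5 total).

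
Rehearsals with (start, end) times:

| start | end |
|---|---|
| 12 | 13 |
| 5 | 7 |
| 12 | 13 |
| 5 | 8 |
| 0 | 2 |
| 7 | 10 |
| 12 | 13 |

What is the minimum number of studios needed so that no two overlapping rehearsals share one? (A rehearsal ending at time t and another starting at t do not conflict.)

The answer is the maximum number of intervals overlapping at any instant.
Events (time:±→running): 0:+→1 2:-→0 5:+→1 5:+→2 7:-→1 7:+→2 8:-→1 10:-→0 12:+→1 12:+→2 12:+→3 … peak 3.

3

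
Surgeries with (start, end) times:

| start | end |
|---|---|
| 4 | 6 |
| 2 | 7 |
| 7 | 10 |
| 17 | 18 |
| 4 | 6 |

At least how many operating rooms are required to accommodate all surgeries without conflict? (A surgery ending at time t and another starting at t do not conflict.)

starts: [2, 4, 4, 7, 17]
ends:   [6, 6, 7, 10, 18]
s2→1 s4→2 s4→3  — peak 3.

3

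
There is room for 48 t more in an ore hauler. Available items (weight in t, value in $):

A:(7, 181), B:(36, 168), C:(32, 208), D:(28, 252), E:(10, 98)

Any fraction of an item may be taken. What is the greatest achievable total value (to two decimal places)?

550.50

Greedy by value/weight ratio, highest first.
Ratios (sorted): A 25.86, E 9.80, D 9.00, C 6.50, B 4.67
take A (7 @ 181); take E (10 @ 98); take D (28 @ 252); take 3/32 of C → 19.50. Capacity used 48/48.
Total value = 550.50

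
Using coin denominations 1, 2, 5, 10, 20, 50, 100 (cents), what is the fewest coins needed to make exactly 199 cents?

7

199 = 1×100 + 1×50 + 2×20 + 1×5 + 2×2
Total coins = 1 + 1 + 2 + 1 + 2 = 7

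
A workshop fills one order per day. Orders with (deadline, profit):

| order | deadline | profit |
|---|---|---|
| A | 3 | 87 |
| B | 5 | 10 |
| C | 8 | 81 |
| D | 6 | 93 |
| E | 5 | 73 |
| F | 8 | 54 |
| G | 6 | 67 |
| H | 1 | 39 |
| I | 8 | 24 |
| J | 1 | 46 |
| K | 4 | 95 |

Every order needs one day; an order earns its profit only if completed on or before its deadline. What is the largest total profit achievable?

596

Profit order: K=95 D=93 A=87 C=81 E=73 G=67 F=54 J=46 H=39 I=24 B=10
Assign: K→slot 4, D→slot 6, A→slot 3, C→slot 8, E→slot 5, G→slot 2, F→slot 7, J→slot 1, H skipped, I skipped, B skipped.
Slots: [1:J] [2:G] [3:A] [4:K] [5:E] [6:D] [7:F] [8:C]
Profit = 46 + 67 + 87 + 95 + 73 + 93 + 54 + 81 = 596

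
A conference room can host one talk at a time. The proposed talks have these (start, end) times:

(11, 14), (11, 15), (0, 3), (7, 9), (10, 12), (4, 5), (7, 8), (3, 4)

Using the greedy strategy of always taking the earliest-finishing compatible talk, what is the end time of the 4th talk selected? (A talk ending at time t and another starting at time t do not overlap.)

8

Order by finish time; keep every interval that doesn't clash with the previous kept one.
Sorted by end: (0,3)  (3,4)  (4,5)  (7,8)  (7,9)  (10,12)  (11,14)  (11,15)
take (0,3); take (3,4); take (4,5); take (7,8); take (10,12); skip (11,14).
Selected: (0,3) (3,4) (4,5) (7,8) (10,12)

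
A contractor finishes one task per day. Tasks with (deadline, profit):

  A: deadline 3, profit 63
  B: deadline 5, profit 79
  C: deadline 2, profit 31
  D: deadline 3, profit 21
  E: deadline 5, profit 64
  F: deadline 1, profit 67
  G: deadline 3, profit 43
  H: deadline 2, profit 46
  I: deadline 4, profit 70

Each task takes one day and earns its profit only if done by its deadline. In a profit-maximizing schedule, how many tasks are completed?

Sort by profit descending; place each in the latest free slot ≤ its deadline.
By profit: B(d5,79), I(d4,70), F(d1,67), E(d5,64), A(d3,63), H(d2,46), G(d3,43), C(d2,31), D(d3,21)
B→slot 5; I→slot 4; F→slot 1; E→slot 3; A→slot 2; H skipped; G skipped; C skipped; D skipped.
5 of 9 scheduled.

5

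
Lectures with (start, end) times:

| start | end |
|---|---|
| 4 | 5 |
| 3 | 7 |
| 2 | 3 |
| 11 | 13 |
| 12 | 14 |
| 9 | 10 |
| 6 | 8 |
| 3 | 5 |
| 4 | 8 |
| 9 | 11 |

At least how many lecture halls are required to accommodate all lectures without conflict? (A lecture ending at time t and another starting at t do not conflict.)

Events (time:±→running): 2:+→1 3:-→0 3:+→1 3:+→2 4:+→3 4:+→4 … peak 4.

4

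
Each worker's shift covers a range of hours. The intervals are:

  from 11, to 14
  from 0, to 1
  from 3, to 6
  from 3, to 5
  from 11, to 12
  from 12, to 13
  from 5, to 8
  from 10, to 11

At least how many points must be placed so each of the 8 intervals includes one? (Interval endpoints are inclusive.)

By right end: [0,1]  [3,5]  [3,6]  [5,8]  [10,11]  [11,12]  [12,13]  [11,14]
[0,1] uncovered → point at 1; [3,5] uncovered → point at 5; [10,11] uncovered → point at 11; [12,13] uncovered → point at 13.
Points: 1, 5, 11, 13 (4 total).

4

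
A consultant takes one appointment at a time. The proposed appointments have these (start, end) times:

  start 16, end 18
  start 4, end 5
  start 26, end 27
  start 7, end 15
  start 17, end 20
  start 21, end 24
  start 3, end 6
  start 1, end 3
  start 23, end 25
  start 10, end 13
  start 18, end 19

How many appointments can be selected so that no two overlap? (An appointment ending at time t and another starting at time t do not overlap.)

7

Greedy by earliest finish: after sorting by end time, pick each interval compatible with the last pick.
Sorted by end: (1,3)  (4,5)  (3,6)  (10,13)  (7,15)  (16,18)  (18,19)  (17,20)  (21,24)  (23,25)  (26,27)
take (1,3); take (4,5); take (10,13); skip (7,15); take (16,18); take (18,19); skip (17,20); take (21,24); skip (23,25); take (26,27).
Selected 7 appointments.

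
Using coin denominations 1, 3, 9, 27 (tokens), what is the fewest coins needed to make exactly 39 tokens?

Use the largest denomination that fits, subtract, and repeat.
39 − 1×27→12 − 1×9→3 − 1×3→0
Total coins = 1 + 1 + 1 = 3

3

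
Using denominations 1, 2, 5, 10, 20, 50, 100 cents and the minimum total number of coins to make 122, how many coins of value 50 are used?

0

122 = 1×100 + 1×20 + 1×2
Count of 50: 0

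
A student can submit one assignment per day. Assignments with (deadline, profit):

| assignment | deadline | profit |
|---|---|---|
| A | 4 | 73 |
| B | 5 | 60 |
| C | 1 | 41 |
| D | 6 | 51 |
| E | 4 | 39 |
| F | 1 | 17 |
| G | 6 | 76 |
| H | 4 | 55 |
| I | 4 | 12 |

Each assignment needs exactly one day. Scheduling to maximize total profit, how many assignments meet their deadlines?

6

Take jobs in profit order; each goes to the latest open slot no later than its deadline.
Profit order: G=76 A=73 B=60 H=55 D=51 C=41 E=39 F=17 I=12
Assign: G→slot 6, A→slot 4, B→slot 5, H→slot 3, D→slot 2, C→slot 1, E skipped, F skipped, I skipped.
Slots: [1:C] [2:D] [3:H] [4:A] [5:B] [6:G]
6 of 9 scheduled.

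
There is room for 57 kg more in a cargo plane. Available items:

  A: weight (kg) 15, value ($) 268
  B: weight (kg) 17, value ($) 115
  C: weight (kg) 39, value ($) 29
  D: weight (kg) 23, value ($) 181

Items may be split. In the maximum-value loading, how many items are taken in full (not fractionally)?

Sort by value per unit weight and fill in that order.
Order: A (268/15=17.87) > D (181/23=7.87) > B (115/17=6.76) > C (29/39=0.74)
Fill: take A (15 @ 268) → take D (23 @ 181) → take B (17 @ 115) → take 2/39 of C → 1.49; 57/57 used.
3 item(s) taken whole; one partial (take 2/39 of C).

3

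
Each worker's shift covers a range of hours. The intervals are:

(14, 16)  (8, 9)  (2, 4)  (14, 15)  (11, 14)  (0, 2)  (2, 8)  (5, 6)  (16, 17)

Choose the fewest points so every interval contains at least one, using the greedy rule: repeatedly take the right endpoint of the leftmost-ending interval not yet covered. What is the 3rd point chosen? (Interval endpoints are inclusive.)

9

Process intervals by earliest right end; each time one isn't hit yet, stab at its right endpoint.
Sorted: [0,2] [2,4] [5,6] [2,8] [8,9] [11,14] [14,15] [14,16] [16,17]
{[0,2],[2,4]} hit by 2; {[5,6],[2,8]} hit by 6; {[8,9]} hit by 9; {[11,14],[14,15],[14,16]} hit by 14; {[16,17]} hit by 17.
Points: 2, 6, 9, 14, 17 (5 total).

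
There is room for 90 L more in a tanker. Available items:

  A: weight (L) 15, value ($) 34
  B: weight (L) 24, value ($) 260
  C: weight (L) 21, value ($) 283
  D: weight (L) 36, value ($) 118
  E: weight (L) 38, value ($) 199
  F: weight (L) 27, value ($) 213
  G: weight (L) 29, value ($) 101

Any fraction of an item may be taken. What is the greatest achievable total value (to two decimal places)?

850.26

Sort by value per unit weight and fill in that order.
Order: C (283/21=13.48) > B (260/24=10.83) > F (213/27=7.89) > E (199/38=5.24) > G (101/29=3.48) > D (118/36=3.28) > A (34/15=2.27)
Fill: take C (21 @ 283) → take B (24 @ 260) → take F (27 @ 213) → take 18/38 of E → 94.26; 90/90 used.
Total value = 850.26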